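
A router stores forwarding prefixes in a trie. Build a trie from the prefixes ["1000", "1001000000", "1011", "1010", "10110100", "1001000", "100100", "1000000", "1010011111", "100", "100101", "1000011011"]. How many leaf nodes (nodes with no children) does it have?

Leaves are exactly the stored words that no other stored word extends.
Those words: "1000000", "1000011011", "1001000000", "100101", "1010011111", "10110100"
Leaf count: 6

6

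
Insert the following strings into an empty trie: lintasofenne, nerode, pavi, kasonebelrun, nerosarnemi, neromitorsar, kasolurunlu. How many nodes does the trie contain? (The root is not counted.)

For each word, the new-node count is its length minus the longest prefix already in the trie:
  "lintasofenne" → 12 new (l, i, n, t, a, s, o, f, e, n, n, e)
  "nerode" → 6 new (n, e, r, o, d, e)
  "pavi" → 4 new (p, a, v, i)
  "kasonebelrun" → 12 new (k, a, s, o, n, e, b, e, l, r, u, n)
  "nerosarnemi" → prefix "nero" already present; 7 new (s, a, r, n, e, m, i)
  "neromitorsar" → prefix "nero" already present; 8 new (m, i, t, o, r, s, a, r)
  "kasolurunlu" → prefix "kaso" already present; 7 new (l, u, r, u, n, l, u)
Total nodes = 12 + 6 + 4 + 12 + 7 + 8 + 7 = 56

56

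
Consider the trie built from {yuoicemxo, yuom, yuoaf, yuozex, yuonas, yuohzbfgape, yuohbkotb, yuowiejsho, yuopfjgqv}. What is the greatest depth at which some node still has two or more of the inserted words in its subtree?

4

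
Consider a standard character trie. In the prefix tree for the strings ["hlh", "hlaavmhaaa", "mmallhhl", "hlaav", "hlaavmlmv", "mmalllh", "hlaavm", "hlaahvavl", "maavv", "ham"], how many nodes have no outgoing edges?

8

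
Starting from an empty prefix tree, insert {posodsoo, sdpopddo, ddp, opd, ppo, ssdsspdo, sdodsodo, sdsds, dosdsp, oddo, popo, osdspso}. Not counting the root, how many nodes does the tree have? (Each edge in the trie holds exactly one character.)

56

For each word, the new-node count is its length minus the longest prefix already in the trie:
  "posodsoo" → 8 new (p, o, s, o, d, s, o, o)
  "sdpopddo" → 8 new (s, d, p, o, p, d, d, o)
  "ddp" → 3 new (d, d, p)
  "opd" → 3 new (o, p, d)
  "ppo" → prefix "p" already present; 2 new (p, o)
  "ssdsspdo" → prefix "s" already present; 7 new (s, d, s, s, p, d, o)
  "sdodsodo" → prefix "sd" already present; 6 new (o, d, s, o, d, o)
  "sdsds" → prefix "sd" already present; 3 new (s, d, s)
  "dosdsp" → prefix "d" already present; 5 new (o, s, d, s, p)
  "oddo" → prefix "o" already present; 3 new (d, d, o)
  "popo" → prefix "po" already present; 2 new (p, o)
  "osdspso" → prefix "o" already present; 6 new (s, d, s, p, s, o)
Total nodes = 8 + 8 + 3 + 3 + 2 + 7 + 6 + 3 + 5 + 3 + 2 + 6 = 56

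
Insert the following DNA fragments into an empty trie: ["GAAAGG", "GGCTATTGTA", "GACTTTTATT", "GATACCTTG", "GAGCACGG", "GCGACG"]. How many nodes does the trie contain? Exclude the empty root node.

Trace insertions, counting only characters that open a new branch:
  "GAAAGG" → 6 new (G, A, A, A, G, G)
  "GGCTATTGTA" → prefix "G" already present; 9 new (G, C, T, A, T, T, G, T, A)
  "GACTTTTATT" → prefix "GA" already present; 8 new (C, T, T, T, T, A, T, T)
  "GATACCTTG" → prefix "GA" already present; 7 new (T, A, C, C, T, T, G)
  "GAGCACGG" → prefix "GA" already present; 6 new (G, C, A, C, G, G)
  "GCGACG" → prefix "G" already present; 5 new (C, G, A, C, G)
Total nodes = 6 + 9 + 8 + 7 + 6 + 5 = 41

41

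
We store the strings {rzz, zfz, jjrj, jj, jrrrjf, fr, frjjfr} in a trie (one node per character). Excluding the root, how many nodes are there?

Count nodes per top-level branch (shared prefixes stored once):
  'f'-branch (fr, frjjfr): 6 nodes
  'j'-branch (jj, jjrj, jrrrjf): 9 nodes
  'r'-branch (rzz): 3 nodes
  'z'-branch (zfz): 3 nodes
Sum: 21

21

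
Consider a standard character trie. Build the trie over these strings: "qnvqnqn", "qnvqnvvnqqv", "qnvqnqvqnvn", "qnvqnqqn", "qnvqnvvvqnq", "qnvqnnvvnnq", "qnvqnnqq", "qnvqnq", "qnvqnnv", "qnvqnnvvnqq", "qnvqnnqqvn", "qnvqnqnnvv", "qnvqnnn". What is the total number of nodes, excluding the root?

Trie structure (* marks end of a word):
(root)
└─ q
   └─ n
      └─ v
         └─ q
            └─ n
               ├─ n
               │  ├─ n *
               │  ├─ q
               │  │  └─ q *
               │  │     └─ v
               │  │        └─ n *
               │  └─ v *
               │     └─ v
               │        └─ n
               │           ├─ n
               │           │  └─ q *
               │           └─ q
               │              └─ q *
               ├─ q *
               │  ├─ n *
               │  │  └─ n
               │  │     └─ v
               │  │        └─ v *
               │  ├─ q
               │  │  └─ n *
               │  └─ v
               │     └─ q
               │        └─ n
               │           └─ v
               │              └─ n *
               └─ v
                  └─ v
                     ├─ n
                     │  └─ q
                     │     └─ q
                     │        └─ v *
                     └─ v
                        └─ q
                           └─ n
                              └─ q *
Counting every labelled node above: 40.

40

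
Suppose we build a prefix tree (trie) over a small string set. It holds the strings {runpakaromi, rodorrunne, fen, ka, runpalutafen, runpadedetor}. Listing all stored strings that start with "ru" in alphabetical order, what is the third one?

DFS of the "ru" subtree visits, in order: "runpadedetor", "runpakaromi", "runpalutafen"
Position 3: runpalutafen

runpalutafen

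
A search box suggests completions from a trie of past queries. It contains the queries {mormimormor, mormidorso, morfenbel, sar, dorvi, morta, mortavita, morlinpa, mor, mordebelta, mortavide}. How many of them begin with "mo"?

9

Filter for entries beginning with "mo":
Matches: "mor", "mordebelta", "morfenbel", "morlinpa", "mormidorso", "mormimormor", "morta", "mortavide", "mortavita"
Count: 9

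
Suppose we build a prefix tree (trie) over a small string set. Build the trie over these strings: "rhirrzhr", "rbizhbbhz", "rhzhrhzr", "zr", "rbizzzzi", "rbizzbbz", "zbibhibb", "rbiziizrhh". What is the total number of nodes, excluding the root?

44

Insert word by word; a character creates a node only if that edge doesn't already exist:
  "rhirrzhr" → 8 new (r, h, i, r, r, z, h, r)
  "rbizhbbhz" → prefix "r" already present; 8 new (b, i, z, h, b, b, h, z)
  "rhzhrhzr" → prefix "rh" already present; 6 new (z, h, r, h, z, r)
  "zr" → 2 new (z, r)
  "rbizzzzi" → prefix "rbiz" already present; 4 new (z, z, z, i)
  "rbizzbbz" → prefix "rbizz" already present; 3 new (b, b, z)
  "zbibhibb" → prefix "z" already present; 7 new (b, i, b, h, i, b, b)
  "rbiziizrhh" → prefix "rbiz" already present; 6 new (i, i, z, r, h, h)
Total nodes = 8 + 8 + 6 + 2 + 4 + 3 + 7 + 6 = 44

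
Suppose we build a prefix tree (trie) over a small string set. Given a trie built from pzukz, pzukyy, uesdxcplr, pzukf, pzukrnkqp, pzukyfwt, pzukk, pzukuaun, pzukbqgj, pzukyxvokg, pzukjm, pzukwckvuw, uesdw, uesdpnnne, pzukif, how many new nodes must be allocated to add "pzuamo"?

3

"pzu" is already a path in the trie; the remaining "amo" must be added.
So 6 − 3 = 3 new nodes.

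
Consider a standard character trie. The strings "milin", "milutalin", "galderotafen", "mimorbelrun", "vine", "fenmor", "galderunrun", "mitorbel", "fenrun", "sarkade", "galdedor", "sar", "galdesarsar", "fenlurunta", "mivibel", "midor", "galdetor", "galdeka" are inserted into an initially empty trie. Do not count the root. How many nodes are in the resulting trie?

Insert word by word; a character creates a node only if that edge doesn't already exist:
  "milin" → 5 new (m, i, l, i, n)
  "milutalin" → prefix "mil" already present; 6 new (u, t, a, l, i, n)
  "galderotafen" → 12 new (g, a, l, d, e, r, o, t, a, f, e, n)
  "mimorbelrun" → prefix "mi" already present; 9 new (m, o, r, b, e, l, r, u, n)
  "vine" → 4 new (v, i, n, e)
  "fenmor" → 6 new (f, e, n, m, o, r)
  "galderunrun" → prefix "galder" already present; 5 new (u, n, r, u, n)
  "mitorbel" → prefix "mi" already present; 6 new (t, o, r, b, e, l)
  "fenrun" → prefix "fen" already present; 3 new (r, u, n)
  "sarkade" → 7 new (s, a, r, k, a, d, e)
  "galdedor" → prefix "galde" already present; 3 new (d, o, r)
  "sar" → prefix "sar" already present; 0 new (none)
  "galdesarsar" → prefix "galde" already present; 6 new (s, a, r, s, a, r)
  "fenlurunta" → prefix "fen" already present; 7 new (l, u, r, u, n, t, a)
  "mivibel" → prefix "mi" already present; 5 new (v, i, b, e, l)
  "midor" → prefix "mi" already present; 3 new (d, o, r)
  "galdetor" → prefix "galde" already present; 3 new (t, o, r)
  "galdeka" → prefix "galde" already present; 2 new (k, a)
Total nodes = 5 + 6 + 12 + 9 + 4 + 6 + 5 + 6 + 3 + 7 + 3 + 0 + 6 + 7 + 5 + 3 + 3 + 2 = 92

92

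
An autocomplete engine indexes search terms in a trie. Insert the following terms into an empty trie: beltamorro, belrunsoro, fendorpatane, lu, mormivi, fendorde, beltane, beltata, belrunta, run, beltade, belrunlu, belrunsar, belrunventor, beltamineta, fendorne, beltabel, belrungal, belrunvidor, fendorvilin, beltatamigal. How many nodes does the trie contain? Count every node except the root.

Insert word by word; a character creates a node only if that edge doesn't already exist:
  "beltamorro" → 10 new (b, e, l, t, a, m, o, r, r, o)
  "belrunsoro" → prefix "bel" already present; 7 new (r, u, n, s, o, r, o)
  "fendorpatane" → 12 new (f, e, n, d, o, r, p, a, t, a, n, e)
  "lu" → 2 new (l, u)
  "mormivi" → 7 new (m, o, r, m, i, v, i)
  "fendorde" → prefix "fendor" already present; 2 new (d, e)
  "beltane" → prefix "belta" already present; 2 new (n, e)
  "beltata" → prefix "belta" already present; 2 new (t, a)
  "belrunta" → prefix "belrun" already present; 2 new (t, a)
  "run" → 3 new (r, u, n)
  "beltade" → prefix "belta" already present; 2 new (d, e)
  "belrunlu" → prefix "belrun" already present; 2 new (l, u)
  "belrunsar" → prefix "belruns" already present; 2 new (a, r)
  "belrunventor" → prefix "belrun" already present; 6 new (v, e, n, t, o, r)
  "beltamineta" → prefix "beltam" already present; 5 new (i, n, e, t, a)
  "fendorne" → prefix "fendor" already present; 2 new (n, e)
  "beltabel" → prefix "belta" already present; 3 new (b, e, l)
  "belrungal" → prefix "belrun" already present; 3 new (g, a, l)
  "belrunvidor" → prefix "belrunv" already present; 4 new (i, d, o, r)
  "fendorvilin" → prefix "fendor" already present; 5 new (v, i, l, i, n)
  "beltatamigal" → prefix "beltata" already present; 5 new (m, i, g, a, l)
Total nodes = 10 + 7 + 12 + 2 + 7 + 2 + 2 + 2 + 2 + 3 + 2 + 2 + 2 + 6 + 5 + 2 + 3 + 3 + 4 + 5 + 5 = 88

88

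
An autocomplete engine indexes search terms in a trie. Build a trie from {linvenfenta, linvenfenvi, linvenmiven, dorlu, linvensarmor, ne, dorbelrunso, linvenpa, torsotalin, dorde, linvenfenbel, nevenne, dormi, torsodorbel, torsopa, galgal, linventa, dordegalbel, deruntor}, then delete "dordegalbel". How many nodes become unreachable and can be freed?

6

After clearing the end-marker at "dordegalbel", prune upward until reaching a node still needed by another word.
The suffix "galbel" (6 nodes) is used only by "dordegalbel"; "dorde" is itself a stored word, so pruning stops there.
Nodes removed: 6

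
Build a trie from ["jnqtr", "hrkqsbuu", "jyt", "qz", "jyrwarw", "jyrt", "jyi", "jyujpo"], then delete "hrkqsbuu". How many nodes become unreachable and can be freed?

8

A node on "hrkqsbuu"'s path can go only if nothing else ends at it or branches off below it.
No other word shares any prefix with "hrkqsbuu", so all 8 of its nodes go.
Nodes removed: 8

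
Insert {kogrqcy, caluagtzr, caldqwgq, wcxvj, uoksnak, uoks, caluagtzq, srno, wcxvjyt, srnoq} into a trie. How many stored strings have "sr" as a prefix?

Filter for entries beginning with "sr":
Matches: "srno", "srnoq"
Count: 2

2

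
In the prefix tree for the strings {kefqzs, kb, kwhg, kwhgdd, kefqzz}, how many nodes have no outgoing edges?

4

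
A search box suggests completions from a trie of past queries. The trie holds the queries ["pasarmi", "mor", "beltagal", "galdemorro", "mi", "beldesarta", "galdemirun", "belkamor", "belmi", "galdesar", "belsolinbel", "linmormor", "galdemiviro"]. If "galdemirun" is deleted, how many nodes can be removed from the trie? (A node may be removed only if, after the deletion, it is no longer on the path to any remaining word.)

3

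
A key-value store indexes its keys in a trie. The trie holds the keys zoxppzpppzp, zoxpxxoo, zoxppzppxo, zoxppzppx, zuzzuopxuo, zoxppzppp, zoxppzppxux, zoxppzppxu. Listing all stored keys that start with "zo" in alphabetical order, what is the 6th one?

Filter for "zo…" and sort: "zoxppzppp", "zoxppzpppzp", "zoxppzppx", "zoxppzppxo", "zoxppzppxu", "zoxppzppxux", "zoxpxxoo"
The 6th is zoxppzppxux.

zoxppzppxux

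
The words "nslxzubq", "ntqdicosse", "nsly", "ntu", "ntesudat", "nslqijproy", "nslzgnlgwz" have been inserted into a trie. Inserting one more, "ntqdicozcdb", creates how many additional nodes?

4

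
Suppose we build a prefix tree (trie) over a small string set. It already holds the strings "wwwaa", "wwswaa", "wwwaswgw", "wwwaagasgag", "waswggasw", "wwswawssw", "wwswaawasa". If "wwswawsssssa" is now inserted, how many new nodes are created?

Walking "wwswawsssssa" from the root, the first 8 characters ("wwswawss") follow existing edges; "s" is the first miss.
So 12 − 8 = 4 new nodes.

4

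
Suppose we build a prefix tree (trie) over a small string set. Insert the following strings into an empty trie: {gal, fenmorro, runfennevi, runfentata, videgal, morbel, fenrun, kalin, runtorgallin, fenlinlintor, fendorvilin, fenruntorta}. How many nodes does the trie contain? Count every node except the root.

77

Count nodes per top-level branch (shared prefixes stored once):
  'f'-branch (fendorvilin, fenlinlintor, fenmorro, fenrun, fenruntorta): 33 nodes
  'g'-branch (gal): 3 nodes
  'k'-branch (kalin): 5 nodes
  'm'-branch (morbel): 6 nodes
  'r'-branch (runfennevi, runfentata, runtorgallin): 23 nodes
  'v'-branch (videgal): 7 nodes
Sum: 77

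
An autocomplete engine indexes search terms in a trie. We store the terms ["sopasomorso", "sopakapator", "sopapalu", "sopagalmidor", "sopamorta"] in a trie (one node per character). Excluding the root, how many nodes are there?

Count nodes per top-level branch (shared prefixes stored once):
  's'-branch (sopagalmidor, sopakapator, sopamorta, sopapalu, sopasomorso): 35 nodes
Sum: 35

35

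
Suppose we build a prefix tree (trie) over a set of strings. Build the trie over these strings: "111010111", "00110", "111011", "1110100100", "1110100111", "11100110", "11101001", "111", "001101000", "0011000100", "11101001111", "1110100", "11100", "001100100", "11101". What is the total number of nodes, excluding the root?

Trie structure (* marks end of a word):
(root)
├─ 0
│  └─ 0
│     └─ 1
│        └─ 1
│           └─ 0 *
│              ├─ 0
│              │  ├─ 0
│              │  │  └─ 1
│              │  │     └─ 0
│              │  │        └─ 0 *
│              │  └─ 1
│              │     └─ 0
│              │        └─ 0 *
│              └─ 1
│                 └─ 0
│                    └─ 0
│                       └─ 0 *
└─ 1
   └─ 1
      └─ 1 *
         └─ 0
            ├─ 0 *
            │  └─ 1
            │     └─ 1
            │        └─ 0 *
            └─ 1 *
               ├─ 0
               │  ├─ 0 *
               │  │  └─ 1 *
               │  │     ├─ 0
               │  │     │  └─ 0 *
               │  │     └─ 1
               │  │        └─ 1 *
               │  │           └─ 1 *
               │  └─ 1
               │     └─ 1
               │        └─ 1 *
               └─ 1 *
Counting every labelled node above: 38.

38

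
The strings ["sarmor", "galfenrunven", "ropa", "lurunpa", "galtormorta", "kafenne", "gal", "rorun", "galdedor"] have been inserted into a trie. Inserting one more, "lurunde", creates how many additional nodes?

"lurun" is already a path in the trie; the remaining "de" must be added.
So 7 − 5 = 2 new nodes.

2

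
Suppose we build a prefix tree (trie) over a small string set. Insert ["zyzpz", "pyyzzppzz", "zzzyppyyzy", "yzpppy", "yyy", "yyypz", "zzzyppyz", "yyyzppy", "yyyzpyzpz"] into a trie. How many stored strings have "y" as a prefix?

Filter for entries beginning with "y":
Words under "y": yyy, yyypz, yyyzppy, yyyzpyzpz, yzpppy
Count: 5

5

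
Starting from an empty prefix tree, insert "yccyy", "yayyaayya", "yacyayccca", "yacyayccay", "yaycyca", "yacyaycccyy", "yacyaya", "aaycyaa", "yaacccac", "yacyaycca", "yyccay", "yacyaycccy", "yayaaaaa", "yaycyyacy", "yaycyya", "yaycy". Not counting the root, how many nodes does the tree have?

57

Trace insertions, counting only characters that open a new branch:
  "yccyy" → 5 new (y, c, c, y, y)
  "yayyaayya" → prefix "y" already present; 8 new (a, y, y, a, a, y, y, a)
  "yacyayccca" → prefix "ya" already present; 8 new (c, y, a, y, c, c, c, a)
  "yacyayccay" → prefix "yacyaycc" already present; 2 new (a, y)
  "yaycyca" → prefix "yay" already present; 4 new (c, y, c, a)
  "yacyaycccyy" → prefix "yacyayccc" already present; 2 new (y, y)
  "yacyaya" → prefix "yacyay" already present; 1 new (a)
  "aaycyaa" → 7 new (a, a, y, c, y, a, a)
  "yaacccac" → prefix "ya" already present; 6 new (a, c, c, c, a, c)
  "yacyaycca" → prefix "yacyaycca" already present; 0 new (none)
  "yyccay" → prefix "y" already present; 5 new (y, c, c, a, y)
  "yacyaycccy" → prefix "yacyaycccy" already present; 0 new (none)
  "yayaaaaa" → prefix "yay" already present; 5 new (a, a, a, a, a)
  "yaycyyacy" → prefix "yaycy" already present; 4 new (y, a, c, y)
  "yaycyya" → prefix "yaycyya" already present; 0 new (none)
  "yaycy" → prefix "yaycy" already present; 0 new (none)
Total nodes = 5 + 8 + 8 + 2 + 4 + 2 + 1 + 7 + 6 + 0 + 5 + 0 + 5 + 4 + 0 + 0 = 57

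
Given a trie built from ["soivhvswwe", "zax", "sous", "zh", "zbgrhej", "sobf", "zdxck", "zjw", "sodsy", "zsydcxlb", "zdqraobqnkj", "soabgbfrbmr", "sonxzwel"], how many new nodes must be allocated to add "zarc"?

"za" is already a path in the trie; the remaining "rc" must be added.
So 4 − 2 = 2 new nodes.

2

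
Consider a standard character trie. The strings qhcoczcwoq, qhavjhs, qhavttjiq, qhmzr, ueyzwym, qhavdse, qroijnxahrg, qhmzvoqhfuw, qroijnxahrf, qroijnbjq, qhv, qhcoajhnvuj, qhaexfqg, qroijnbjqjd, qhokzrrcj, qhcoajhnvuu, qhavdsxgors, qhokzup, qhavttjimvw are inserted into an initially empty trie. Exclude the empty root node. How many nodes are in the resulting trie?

Trace insertions, counting only characters that open a new branch:
  "qhcoczcwoq" → 10 new (q, h, c, o, c, z, c, w, o, q)
  "qhavjhs" → prefix "qh" already present; 5 new (a, v, j, h, s)
  "qhavttjiq" → prefix "qhav" already present; 5 new (t, t, j, i, q)
  "qhmzr" → prefix "qh" already present; 3 new (m, z, r)
  "ueyzwym" → 7 new (u, e, y, z, w, y, m)
  "qhavdse" → prefix "qhav" already present; 3 new (d, s, e)
  "qroijnxahrg" → prefix "q" already present; 10 new (r, o, i, j, n, x, a, h, r, g)
  "qhmzvoqhfuw" → prefix "qhmz" already present; 7 new (v, o, q, h, f, u, w)
  "qroijnxahrf" → prefix "qroijnxahr" already present; 1 new (f)
  "qroijnbjq" → prefix "qroijn" already present; 3 new (b, j, q)
  "qhv" → prefix "qh" already present; 1 new (v)
  "qhcoajhnvuj" → prefix "qhco" already present; 7 new (a, j, h, n, v, u, j)
  "qhaexfqg" → prefix "qha" already present; 5 new (e, x, f, q, g)
  "qroijnbjqjd" → prefix "qroijnbjq" already present; 2 new (j, d)
  "qhokzrrcj" → prefix "qh" already present; 7 new (o, k, z, r, r, c, j)
  "qhcoajhnvuu" → prefix "qhcoajhnvu" already present; 1 new (u)
  "qhavdsxgors" → prefix "qhavds" already present; 5 new (x, g, o, r, s)
  "qhokzup" → prefix "qhokz" already present; 2 new (u, p)
  "qhavttjimvw" → prefix "qhavttji" already present; 3 new (m, v, w)
Total nodes = 10 + 5 + 5 + 3 + 7 + 3 + 10 + 7 + 1 + 3 + 1 + 7 + 5 + 2 + 7 + 1 + 5 + 2 + 3 = 87

87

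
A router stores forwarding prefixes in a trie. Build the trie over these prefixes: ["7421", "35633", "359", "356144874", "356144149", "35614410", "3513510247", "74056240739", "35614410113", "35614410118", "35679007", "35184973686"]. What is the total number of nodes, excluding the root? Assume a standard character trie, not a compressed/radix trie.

54

Count nodes per top-level branch (shared prefixes stored once):
  '3'-branch (3513510247, 35184973686, 35614410, 35614410113, 35614410118, 356144149, 356144874, 35633, 35679007, 359): 41 nodes
  '7'-branch (74056240739, 7421): 13 nodes
Sum: 54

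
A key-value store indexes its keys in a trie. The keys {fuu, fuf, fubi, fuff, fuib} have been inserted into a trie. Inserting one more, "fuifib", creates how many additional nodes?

"fui" is already a path in the trie; the remaining "fib" must be added.
So 6 − 3 = 3 new nodes.

3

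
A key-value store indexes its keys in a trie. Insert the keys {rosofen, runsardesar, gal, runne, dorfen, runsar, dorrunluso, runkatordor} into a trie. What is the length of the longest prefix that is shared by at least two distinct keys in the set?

Equivalently: take the maximum, over all pairs, of their longest common prefix length.
e.g. "runsar" and "runsardesar" share the prefix "runsar" of length 6; no pair shares a longer one.
Longest shared-prefix length: 6

6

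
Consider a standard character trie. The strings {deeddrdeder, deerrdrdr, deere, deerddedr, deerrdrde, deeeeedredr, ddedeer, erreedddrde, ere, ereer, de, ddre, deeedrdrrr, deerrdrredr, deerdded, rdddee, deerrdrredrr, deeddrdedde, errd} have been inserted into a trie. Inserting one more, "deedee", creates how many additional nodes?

2

"deed" is already a path in the trie; the remaining "ee" must be added.
So 6 − 4 = 2 new nodes.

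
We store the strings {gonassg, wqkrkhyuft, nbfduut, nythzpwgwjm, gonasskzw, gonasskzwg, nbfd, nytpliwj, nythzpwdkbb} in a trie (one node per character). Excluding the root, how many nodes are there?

Insert word by word; a character creates a node only if that edge doesn't already exist:
  "gonassg" → 7 new (g, o, n, a, s, s, g)
  "wqkrkhyuft" → 10 new (w, q, k, r, k, h, y, u, f, t)
  "nbfduut" → 7 new (n, b, f, d, u, u, t)
  "nythzpwgwjm" → prefix "n" already present; 10 new (y, t, h, z, p, w, g, w, j, m)
  "gonasskzw" → prefix "gonass" already present; 3 new (k, z, w)
  "gonasskzwg" → prefix "gonasskzw" already present; 1 new (g)
  "nbfd" → prefix "nbfd" already present; 0 new (none)
  "nytpliwj" → prefix "nyt" already present; 5 new (p, l, i, w, j)
  "nythzpwdkbb" → prefix "nythzpw" already present; 4 new (d, k, b, b)
Total nodes = 7 + 10 + 7 + 10 + 3 + 1 + 0 + 5 + 4 = 47

47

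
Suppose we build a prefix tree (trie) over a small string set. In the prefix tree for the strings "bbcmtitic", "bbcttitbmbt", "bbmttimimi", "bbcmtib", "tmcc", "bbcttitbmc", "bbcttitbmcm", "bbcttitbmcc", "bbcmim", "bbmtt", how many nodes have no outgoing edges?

8

A leaf is a node with no children — equivalently, the end of a word that is not a proper prefix of any other stored word.
Those words: "bbcmim", "bbcmtib", "bbcmtitic", "bbcttitbmbt", "bbcttitbmcc", "bbcttitbmcm", "bbmttimimi", "tmcc"
Leaf count: 8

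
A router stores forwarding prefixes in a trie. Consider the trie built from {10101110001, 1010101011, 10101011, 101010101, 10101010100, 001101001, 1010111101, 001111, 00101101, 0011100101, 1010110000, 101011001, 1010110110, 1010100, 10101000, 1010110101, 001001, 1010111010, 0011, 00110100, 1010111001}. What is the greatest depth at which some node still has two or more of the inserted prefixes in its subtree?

9

The deepest shared node is where two words last agree before diverging.
"101010101" and "10101010100" agree on "101010101" (9 characters) before diverging; nothing deeper is shared.
Longest shared-prefix length: 9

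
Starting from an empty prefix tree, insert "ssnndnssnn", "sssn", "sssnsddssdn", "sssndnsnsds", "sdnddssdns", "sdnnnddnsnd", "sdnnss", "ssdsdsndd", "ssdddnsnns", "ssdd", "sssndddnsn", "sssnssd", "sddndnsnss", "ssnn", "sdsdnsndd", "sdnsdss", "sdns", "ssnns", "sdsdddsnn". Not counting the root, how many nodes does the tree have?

91

Count nodes per top-level branch (shared prefixes stored once):
  's'-branch (sddndnsnss, sdnddssdns, sdnnnddnsnd, sdnnss, sdns, sdnsdss, sdsdddsnn, sdsdnsndd, ssdd, ssdddnsnns, ssdsdsndd, ssnn, ssnndnssnn, ssnns, sssn, sssndddnsn, sssndnsnsds, sssnsddssdn, sssnssd): 91 nodes
Sum: 91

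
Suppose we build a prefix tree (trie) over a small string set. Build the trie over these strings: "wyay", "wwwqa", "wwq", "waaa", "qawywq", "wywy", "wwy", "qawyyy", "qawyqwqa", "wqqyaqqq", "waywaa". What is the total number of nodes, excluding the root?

38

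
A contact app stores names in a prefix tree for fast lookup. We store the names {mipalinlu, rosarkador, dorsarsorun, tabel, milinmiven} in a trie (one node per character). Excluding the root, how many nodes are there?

43

For each word, the new-node count is its length minus the longest prefix already in the trie:
  "mipalinlu" → 9 new (m, i, p, a, l, i, n, l, u)
  "rosarkador" → 10 new (r, o, s, a, r, k, a, d, o, r)
  "dorsarsorun" → 11 new (d, o, r, s, a, r, s, o, r, u, n)
  "tabel" → 5 new (t, a, b, e, l)
  "milinmiven" → prefix "mi" already present; 8 new (l, i, n, m, i, v, e, n)
Total nodes = 9 + 10 + 11 + 5 + 8 = 43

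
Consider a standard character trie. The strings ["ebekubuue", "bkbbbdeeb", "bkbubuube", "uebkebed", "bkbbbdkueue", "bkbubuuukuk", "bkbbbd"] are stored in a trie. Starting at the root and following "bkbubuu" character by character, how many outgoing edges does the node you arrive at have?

2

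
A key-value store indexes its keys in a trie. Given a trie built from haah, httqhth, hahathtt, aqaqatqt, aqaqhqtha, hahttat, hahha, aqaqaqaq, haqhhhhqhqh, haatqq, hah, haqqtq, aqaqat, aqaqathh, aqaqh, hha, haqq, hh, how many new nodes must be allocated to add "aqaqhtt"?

The longest prefix of "aqaqhtt" already in the trie is "aqaqh" (length 5).
Each of the 2 remaining characters creates one node.

2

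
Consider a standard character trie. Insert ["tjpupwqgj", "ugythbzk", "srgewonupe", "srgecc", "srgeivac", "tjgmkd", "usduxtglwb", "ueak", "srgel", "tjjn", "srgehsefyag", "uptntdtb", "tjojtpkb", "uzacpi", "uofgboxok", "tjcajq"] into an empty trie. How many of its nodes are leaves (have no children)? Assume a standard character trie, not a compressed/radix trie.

A leaf is a node with no children — equivalently, the end of a word that is not a proper prefix of any other stored word.
Those words: "srgecc", "srgehsefyag", "srgeivac", "srgel", "srgewonupe", "tjcajq", "tjgmkd", "tjjn", "tjojtpkb", "tjpupwqgj", "ueak", "ugythbzk", "uofgboxok", "uptntdtb", "usduxtglwb", "uzacpi"
Leaf count: 16

16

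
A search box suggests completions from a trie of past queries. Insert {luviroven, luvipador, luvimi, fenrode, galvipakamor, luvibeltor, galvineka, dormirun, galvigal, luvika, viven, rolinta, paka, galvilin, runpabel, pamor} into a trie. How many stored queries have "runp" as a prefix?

1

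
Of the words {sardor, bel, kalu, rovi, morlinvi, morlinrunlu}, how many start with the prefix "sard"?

Filter for entries beginning with "sard":
Words under "sard": sardor
Count: 1

1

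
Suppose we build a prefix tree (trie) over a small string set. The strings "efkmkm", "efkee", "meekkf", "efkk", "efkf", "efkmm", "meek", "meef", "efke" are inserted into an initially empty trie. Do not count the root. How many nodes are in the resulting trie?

18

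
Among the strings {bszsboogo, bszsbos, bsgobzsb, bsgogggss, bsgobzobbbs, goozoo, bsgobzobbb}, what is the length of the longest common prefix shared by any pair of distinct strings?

10

Look for the deepest trie node that still has at least two words in its subtree.
"bsgobzobbb" and "bsgobzobbbs" agree on "bsgobzobbb" (10 characters) before diverging; nothing deeper is shared.
Longest shared-prefix length: 10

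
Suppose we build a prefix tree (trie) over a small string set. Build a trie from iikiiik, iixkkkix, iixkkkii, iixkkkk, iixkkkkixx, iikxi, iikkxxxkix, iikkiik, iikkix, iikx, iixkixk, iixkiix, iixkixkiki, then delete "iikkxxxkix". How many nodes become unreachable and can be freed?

6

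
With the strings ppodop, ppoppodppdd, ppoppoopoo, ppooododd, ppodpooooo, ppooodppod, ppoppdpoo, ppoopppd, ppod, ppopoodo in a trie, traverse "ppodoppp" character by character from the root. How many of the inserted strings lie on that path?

2

Traverse "ppodoppp" character by character; count nodes along the way that are marked as word ends.
Prefixes of the query that are stored words: "ppod", "ppodop"
Count: 2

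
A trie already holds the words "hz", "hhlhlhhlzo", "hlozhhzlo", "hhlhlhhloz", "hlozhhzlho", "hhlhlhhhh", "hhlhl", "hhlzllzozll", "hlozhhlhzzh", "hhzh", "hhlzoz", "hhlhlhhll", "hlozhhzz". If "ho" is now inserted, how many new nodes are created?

1

Walking "ho" from the root, the first 1 characters ("h") follow existing edges; "o" is the first miss.
So 2 − 1 = 1 new nodes.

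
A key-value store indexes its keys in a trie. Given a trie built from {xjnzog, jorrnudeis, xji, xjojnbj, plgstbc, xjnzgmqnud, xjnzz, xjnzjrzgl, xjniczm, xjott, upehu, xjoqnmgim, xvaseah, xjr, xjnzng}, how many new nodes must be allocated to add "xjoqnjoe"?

Walking "xjoqnjoe" from the root, the first 5 characters ("xjoqn") follow existing edges; "j" is the first miss.
So 8 − 5 = 3 new nodes.

3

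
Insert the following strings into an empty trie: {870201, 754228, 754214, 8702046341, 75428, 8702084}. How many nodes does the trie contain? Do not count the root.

22

Insert word by word; a character creates a node only if that edge doesn't already exist:
  "870201" → 6 new (8, 7, 0, 2, 0, 1)
  "754228" → 6 new (7, 5, 4, 2, 2, 8)
  "754214" → prefix "7542" already present; 2 new (1, 4)
  "8702046341" → prefix "87020" already present; 5 new (4, 6, 3, 4, 1)
  "75428" → prefix "7542" already present; 1 new (8)
  "8702084" → prefix "87020" already present; 2 new (8, 4)
Total nodes = 6 + 6 + 2 + 5 + 1 + 2 = 22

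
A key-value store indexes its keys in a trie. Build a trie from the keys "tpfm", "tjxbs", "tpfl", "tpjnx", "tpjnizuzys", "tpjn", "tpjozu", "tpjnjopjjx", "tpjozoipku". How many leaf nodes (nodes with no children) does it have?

A leaf is a node with no children — equivalently, the end of a word that is not a proper prefix of any other stored word.
Those words: "tjxbs", "tpfl", "tpfm", "tpjnizuzys", "tpjnjopjjx", "tpjnx", "tpjozoipku", "tpjozu"
Leaf count: 8

8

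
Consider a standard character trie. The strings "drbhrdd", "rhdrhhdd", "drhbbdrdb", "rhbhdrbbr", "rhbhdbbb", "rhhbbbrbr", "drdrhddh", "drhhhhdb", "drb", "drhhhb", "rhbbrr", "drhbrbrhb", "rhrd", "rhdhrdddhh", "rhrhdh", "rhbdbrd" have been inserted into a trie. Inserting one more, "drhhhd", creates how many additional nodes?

The longest prefix of "drhhhd" already in the trie is "drhhh" (length 5).
New nodes needed: |"drhhhd"| − 5 = 6 − 5 = 1.

1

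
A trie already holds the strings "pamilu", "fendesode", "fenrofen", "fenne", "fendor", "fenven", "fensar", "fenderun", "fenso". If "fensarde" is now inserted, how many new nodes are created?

2

"fensar" is already a path in the trie; the remaining "de" must be added.
So 8 − 6 = 2 new nodes.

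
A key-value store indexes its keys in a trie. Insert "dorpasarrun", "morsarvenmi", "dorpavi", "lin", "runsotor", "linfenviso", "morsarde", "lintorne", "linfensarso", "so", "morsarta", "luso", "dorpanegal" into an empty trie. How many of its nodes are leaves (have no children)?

A leaf is a node with no children — equivalently, the end of a word that is not a proper prefix of any other stored word.
Those words: "dorpanegal", "dorpasarrun", "dorpavi", "linfensarso", "linfenviso", "lintorne", "luso", "morsarde", "morsarta", "morsarvenmi", "runsotor", "so"
Leaf count: 12

12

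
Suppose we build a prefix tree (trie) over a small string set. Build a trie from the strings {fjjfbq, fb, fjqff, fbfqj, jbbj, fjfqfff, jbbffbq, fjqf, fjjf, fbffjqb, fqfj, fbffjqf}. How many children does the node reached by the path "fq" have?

1

Walk "fq" from the root, arriving at one node.
Distinct next characters after "fq": f.
That node has 1 child edge.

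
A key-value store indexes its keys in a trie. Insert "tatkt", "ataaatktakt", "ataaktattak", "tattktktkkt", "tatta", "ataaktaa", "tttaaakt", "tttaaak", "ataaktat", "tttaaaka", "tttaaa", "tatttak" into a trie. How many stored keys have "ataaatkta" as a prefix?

Filter for entries beginning with "ataaatkta":
Words under "ataaatkta": ataaatktakt
Count: 1

1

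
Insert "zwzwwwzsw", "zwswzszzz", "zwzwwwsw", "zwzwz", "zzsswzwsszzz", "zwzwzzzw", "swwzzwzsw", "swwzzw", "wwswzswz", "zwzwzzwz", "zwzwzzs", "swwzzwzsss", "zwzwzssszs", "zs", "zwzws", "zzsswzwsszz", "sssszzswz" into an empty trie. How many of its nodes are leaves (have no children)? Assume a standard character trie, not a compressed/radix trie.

14

A leaf is a node with no children — equivalently, the end of a word that is not a proper prefix of any other stored word.
Those words: "sssszzswz", "swwzzwzsss", "swwzzwzsw", "wwswzswz", "zs", "zwswzszzz", "zwzws", "zwzwwwsw", "zwzwwwzsw", "zwzwzssszs", "zwzwzzs", "zwzwzzwz", "zwzwzzzw", "zzsswzwsszzz"
Leaf count: 14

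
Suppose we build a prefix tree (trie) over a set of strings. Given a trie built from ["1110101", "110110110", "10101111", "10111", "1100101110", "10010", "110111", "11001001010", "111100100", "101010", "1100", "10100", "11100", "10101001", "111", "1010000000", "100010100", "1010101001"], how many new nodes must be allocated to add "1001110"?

3

"1001" is already a path in the trie; the remaining "110" must be added.
So 7 − 4 = 3 new nodes.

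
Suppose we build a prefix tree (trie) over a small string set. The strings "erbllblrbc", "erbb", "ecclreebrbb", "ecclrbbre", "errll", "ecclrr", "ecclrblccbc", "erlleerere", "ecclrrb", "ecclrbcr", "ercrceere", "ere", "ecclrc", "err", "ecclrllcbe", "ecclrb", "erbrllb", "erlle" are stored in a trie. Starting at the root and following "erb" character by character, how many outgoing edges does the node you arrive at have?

The children of the "erb" node are the distinct next characters among strings starting with "erb".
Characters that immediately follow "erb" among the stored strings: {b, l, r}.
That node has 3 child edges.

3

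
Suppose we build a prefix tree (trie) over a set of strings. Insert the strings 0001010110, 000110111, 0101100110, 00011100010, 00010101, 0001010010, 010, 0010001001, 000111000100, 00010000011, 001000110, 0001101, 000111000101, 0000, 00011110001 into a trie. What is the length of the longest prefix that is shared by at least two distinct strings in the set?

11

Look for the deepest trie node that still has at least two words in its subtree.
"00011100010" and "000111000100" agree on "00011100010" (11 characters) before diverging; nothing deeper is shared.
Longest shared-prefix length: 11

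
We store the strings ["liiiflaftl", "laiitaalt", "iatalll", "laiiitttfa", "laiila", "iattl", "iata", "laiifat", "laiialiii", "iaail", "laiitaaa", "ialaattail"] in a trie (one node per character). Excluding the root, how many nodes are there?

55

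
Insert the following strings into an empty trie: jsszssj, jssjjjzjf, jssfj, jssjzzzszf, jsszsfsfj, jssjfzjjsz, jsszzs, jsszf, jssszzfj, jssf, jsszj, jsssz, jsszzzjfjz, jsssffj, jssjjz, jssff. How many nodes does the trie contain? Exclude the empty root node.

50

Insert word by word; a character creates a node only if that edge doesn't already exist:
  "jsszssj" → 7 new (j, s, s, z, s, s, j)
  "jssjjjzjf" → prefix "jss" already present; 6 new (j, j, j, z, j, f)
  "jssfj" → prefix "jss" already present; 2 new (f, j)
  "jssjzzzszf" → prefix "jssj" already present; 6 new (z, z, z, s, z, f)
  "jsszsfsfj" → prefix "jsszs" already present; 4 new (f, s, f, j)
  "jssjfzjjsz" → prefix "jssj" already present; 6 new (f, z, j, j, s, z)
  "jsszzs" → prefix "jssz" already present; 2 new (z, s)
  "jsszf" → prefix "jssz" already present; 1 new (f)
  "jssszzfj" → prefix "jss" already present; 5 new (s, z, z, f, j)
  "jssf" → prefix "jssf" already present; 0 new (none)
  "jsszj" → prefix "jssz" already present; 1 new (j)
  "jsssz" → prefix "jsssz" already present; 0 new (none)
  "jsszzzjfjz" → prefix "jsszz" already present; 5 new (z, j, f, j, z)
  "jsssffj" → prefix "jsss" already present; 3 new (f, f, j)
  "jssjjz" → prefix "jssjj" already present; 1 new (z)
  "jssff" → prefix "jssf" already present; 1 new (f)
Total nodes = 7 + 6 + 2 + 6 + 4 + 6 + 2 + 1 + 5 + 0 + 1 + 0 + 5 + 3 + 1 + 1 = 50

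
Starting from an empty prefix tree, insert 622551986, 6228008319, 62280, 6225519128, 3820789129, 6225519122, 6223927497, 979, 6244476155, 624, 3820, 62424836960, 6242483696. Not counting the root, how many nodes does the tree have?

Count nodes per top-level branch (shared prefixes stored once):
  '3'-branch (3820, 3820789129): 10 nodes
  '6'-branch (6223927497, 6225519122, 6225519128, 622551986, 62280, 6228008319, 624, 6242483696, 62424836960, 6244476155): 43 nodes
  '9'-branch (979): 3 nodes
Sum: 56

56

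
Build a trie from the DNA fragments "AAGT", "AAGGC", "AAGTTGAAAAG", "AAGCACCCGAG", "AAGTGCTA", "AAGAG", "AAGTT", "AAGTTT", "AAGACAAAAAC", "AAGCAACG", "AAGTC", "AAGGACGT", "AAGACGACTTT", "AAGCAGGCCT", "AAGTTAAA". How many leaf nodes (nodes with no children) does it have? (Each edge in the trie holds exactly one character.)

A leaf is a node with no children — equivalently, the end of a word that is not a proper prefix of any other stored word.
Those words: "AAGACAAAAAC", "AAGACGACTTT", "AAGAG", "AAGCAACG", "AAGCACCCGAG", "AAGCAGGCCT", "AAGGACGT", "AAGGC", "AAGTC", "AAGTGCTA", "AAGTTAAA", "AAGTTGAAAAG", "AAGTTT"
Leaf count: 13

13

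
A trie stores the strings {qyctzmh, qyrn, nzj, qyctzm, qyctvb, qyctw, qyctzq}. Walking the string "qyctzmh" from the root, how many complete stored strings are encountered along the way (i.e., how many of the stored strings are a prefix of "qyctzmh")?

2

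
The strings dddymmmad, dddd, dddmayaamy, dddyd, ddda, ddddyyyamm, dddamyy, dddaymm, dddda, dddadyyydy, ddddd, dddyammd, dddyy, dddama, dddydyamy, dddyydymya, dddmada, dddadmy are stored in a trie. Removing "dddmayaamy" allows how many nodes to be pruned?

Walk "dddmayaamy" from the leaf back toward the root, removing each node that no remaining word uses.
The suffix "yaamy" (5 nodes) is used only by "dddmayaamy"; the node for "dddma" still has the child "d", so pruning stops there.
Nodes removed: 5

5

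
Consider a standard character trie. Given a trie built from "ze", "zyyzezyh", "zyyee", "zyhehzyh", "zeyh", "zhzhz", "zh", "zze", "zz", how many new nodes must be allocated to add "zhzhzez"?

2

Walking "zhzhzez" from the root, the first 5 characters ("zhzhz") follow existing edges; "e" is the first miss.
Each of the 2 remaining characters creates one node.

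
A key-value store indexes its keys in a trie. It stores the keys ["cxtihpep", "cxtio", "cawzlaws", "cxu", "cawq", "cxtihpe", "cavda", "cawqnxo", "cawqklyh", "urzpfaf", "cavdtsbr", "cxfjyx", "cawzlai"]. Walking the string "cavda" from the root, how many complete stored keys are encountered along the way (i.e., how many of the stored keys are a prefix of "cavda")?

1

Traverse "cavda" character by character; count nodes along the way that are marked as word ends.
Prefixes of the query that are stored words: "cavda"
Count: 1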